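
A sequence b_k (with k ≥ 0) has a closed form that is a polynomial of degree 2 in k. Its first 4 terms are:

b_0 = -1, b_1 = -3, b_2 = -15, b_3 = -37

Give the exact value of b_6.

1st diffs: -2, -12, -22.
2nd diffs: -10, -10 (constant).
Newton forward-difference form: b_k = -1 + (-2)·C(k,1) + (-10)·C(k,2).
At k = 6: k = 6, so b_6 = -1 - 12 - 150 = -163.

-163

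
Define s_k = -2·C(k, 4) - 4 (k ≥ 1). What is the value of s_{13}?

C(13, 4) = 715, so s_{13} = -1434.

-1434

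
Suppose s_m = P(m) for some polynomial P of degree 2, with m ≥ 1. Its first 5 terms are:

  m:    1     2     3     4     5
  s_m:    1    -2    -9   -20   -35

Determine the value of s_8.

1st diffs: -3, -7, -11, -15.
2nd diffs: -4, -4, -4 (constant).
Newton forward-difference form: s_m = 1 + (-3)·C(m-1,1) + (-4)·C(m-1,2).
At m = 8: m-1 = 7, so s_8 = 1 - 21 - 84 = -104.

-104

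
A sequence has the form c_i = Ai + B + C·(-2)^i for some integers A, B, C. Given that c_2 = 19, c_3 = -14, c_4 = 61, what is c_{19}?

The three given values yield: 2A + B + 4C = 19; 3A + B - 8C = -14; 4A + B + 16C = 61.
Subtracting the first from the second: A - 12C = -33.
Subtracting the second from the third: A + 24C = 75.
Solving: C = 3, A = 3, then B = 1.
Therefore c_{19} = 57 + 1 + 3·(-524288) = -1572806.

-1572806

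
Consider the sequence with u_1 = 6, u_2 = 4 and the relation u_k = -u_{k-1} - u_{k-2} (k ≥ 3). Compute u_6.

-10

Applying the relation repeatedly:
u_3 = -10; u_4 = 6; u_5 = 4; u_6 = -10.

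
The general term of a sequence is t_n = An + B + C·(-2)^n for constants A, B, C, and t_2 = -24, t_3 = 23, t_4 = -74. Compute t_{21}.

Write the equations: 2A + B + 4C = -24; 3A + B - 8C = 23; 4A + B + 16C = -74.
Subtracting the first from the second: A - 12C = 47.
Subtracting the second from the third: A + 24C = -97.
Solving: C = -4, A = -1, then B = -6.
Therefore t_{21} = -21 + (-6) + (-4)·(-2097152) = 8388581.

8388581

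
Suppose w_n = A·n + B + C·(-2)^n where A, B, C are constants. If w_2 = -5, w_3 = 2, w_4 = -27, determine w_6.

The three given values yield: 2A + B + 4C = -5; 3A + B - 8C = 2; 4A + B + 16C = -27.
Subtracting the first from the second: A - 12C = 7.
Subtracting the second from the third: A + 24C = -29.
Solving: C = -1, A = -5, then B = 9.
So w_n = -5·n + 9 + (-1)·(-2)^n; at n=6 this is -85.

-85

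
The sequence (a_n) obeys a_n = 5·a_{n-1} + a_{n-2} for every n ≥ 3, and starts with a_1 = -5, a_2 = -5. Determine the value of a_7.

Iterate the recurrence:
a_3 = -30, a_4 = -155, a_5 = -805, a_6 = -4180, a_7 = -21705.

-21705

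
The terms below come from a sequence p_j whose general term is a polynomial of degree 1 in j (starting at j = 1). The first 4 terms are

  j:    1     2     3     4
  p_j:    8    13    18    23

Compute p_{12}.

1st diffs: 5, 5, 5 (constant).
So p_j = 5j + 3.
Evaluating at j = 12 gives p_{12} = 63.

63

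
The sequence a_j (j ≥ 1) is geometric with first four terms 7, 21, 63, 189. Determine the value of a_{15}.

Common ratio r = 3.
a_j = 7·3^(j-1).
a_{15} = 7·3^14 = 33480783.

33480783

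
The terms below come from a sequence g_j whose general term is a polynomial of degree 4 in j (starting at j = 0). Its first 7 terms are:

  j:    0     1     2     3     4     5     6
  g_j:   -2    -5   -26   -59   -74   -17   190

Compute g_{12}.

1st diffs: -3, -21, -33, -15, 57, 207.
2nd diffs: -18, -12, 18, 72, 150.
3rd diffs: 6, 30, 54, 78.
4th diffs: 24, 24, 24 (constant).
Newton forward-difference form: g_j = -2 + (-3)·C(j,1) + (-18)·C(j,2) + 6·C(j,3) + 24·C(j,4).
At j = 12: j = 12, so g_{12} = -2 - 36 - 1188 + 1320 + 11880 = 11974.

11974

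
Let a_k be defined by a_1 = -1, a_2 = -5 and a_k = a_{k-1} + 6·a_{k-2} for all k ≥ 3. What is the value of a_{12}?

a_3 = -11, a_4 = -41, a_5 = -107, a_6 = -353, a_7 = -995, a_8 = -3113, a_9 = -9083, a_{10} = -27761, a_{11} = -82259, a_{12} = -248825.
(Characteristic roots are 3 and -2.)

-248825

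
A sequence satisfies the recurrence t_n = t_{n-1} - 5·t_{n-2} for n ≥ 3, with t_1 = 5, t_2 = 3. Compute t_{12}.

-20182

t_3 = -22  t_4 = -37  t_5 = 73  t_6 = 258  t_7 = -107  t_8 = -1397  t_9 = -862  t_{10} = 6123  t_{11} = 10433  t_{12} = -20182.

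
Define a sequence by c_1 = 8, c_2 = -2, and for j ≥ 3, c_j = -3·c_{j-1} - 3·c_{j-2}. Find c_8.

54

Compute successive terms:
c_3 = -18; c_4 = 60; c_5 = -126; c_6 = 198; c_7 = -216; c_8 = 54.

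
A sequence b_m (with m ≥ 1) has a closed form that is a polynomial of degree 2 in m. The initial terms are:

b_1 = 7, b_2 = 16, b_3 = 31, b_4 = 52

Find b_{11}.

1st diffs: 9, 15, 21.
2nd diffs: 6, 6 (constant).
So b_m = 3m^2 + 4.
Evaluating at m = 11 gives b_{11} = 367.

367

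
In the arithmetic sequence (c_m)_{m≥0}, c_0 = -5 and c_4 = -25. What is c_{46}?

-235

Common difference d = (-25 - (-5)) / (4 - 0) = -5.
c_m = -5 + (m - 0)·(-5).
c_{46} = -5 + 46·(-5) = -235.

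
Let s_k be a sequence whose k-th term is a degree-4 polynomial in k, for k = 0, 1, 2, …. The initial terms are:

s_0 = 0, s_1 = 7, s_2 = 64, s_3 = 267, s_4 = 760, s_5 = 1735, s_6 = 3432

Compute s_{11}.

34507

1st diffs: 7, 57, 203, 493, 975, 1697.
2nd diffs: 50, 146, 290, 482, 722.
3rd diffs: 96, 144, 192, 240.
4th diffs: 48, 48, 48 (constant).
So s_k = 2k^4 + 4k^3 - k^2 + 2k.
Evaluating at k = 11 gives s_{11} = 34507.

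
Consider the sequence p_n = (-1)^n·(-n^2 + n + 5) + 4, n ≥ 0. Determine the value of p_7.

41

(-1)^7 = -1; -n^2 + n + 5 at n=7 is -37; so p_7 = 41.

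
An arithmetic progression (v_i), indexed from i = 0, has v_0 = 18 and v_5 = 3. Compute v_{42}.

Common difference d = (3 - 18) / (5 - 0) = -3.
v_i = 18 + (i - 0)·(-3).
v_{42} = 18 + 42·(-3) = -108.

-108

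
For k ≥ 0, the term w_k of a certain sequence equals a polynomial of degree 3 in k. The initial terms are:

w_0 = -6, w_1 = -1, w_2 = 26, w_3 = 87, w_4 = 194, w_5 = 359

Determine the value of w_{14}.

1st diffs: 5, 27, 61, 107, 165.
2nd diffs: 22, 34, 46, 58.
3rd diffs: 12, 12, 12 (constant).
Newton forward-difference form: w_k = -6 + 5·C(k,1) + 22·C(k,2) + 12·C(k,3).
At k = 14: k = 14, so w_{14} = -6 + 70 + 2002 + 4368 = 6434.

6434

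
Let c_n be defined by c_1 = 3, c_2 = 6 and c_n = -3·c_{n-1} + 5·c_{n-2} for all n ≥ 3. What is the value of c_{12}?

Iterate the recurrence:
c_3 = -3;  c_4 = 39;  c_5 = -132;  c_6 = 591;  c_7 = -2433;  c_8 = 10254;  c_9 = -42927;  c_{10} = 180051;  c_{11} = -754788;  c_{12} = 3164619.

3164619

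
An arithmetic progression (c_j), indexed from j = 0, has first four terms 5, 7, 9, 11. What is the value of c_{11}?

Common difference d = 2.
c_j = 5 + (j - 0)·2.
c_{11} = 5 + 11·2 = 27.

27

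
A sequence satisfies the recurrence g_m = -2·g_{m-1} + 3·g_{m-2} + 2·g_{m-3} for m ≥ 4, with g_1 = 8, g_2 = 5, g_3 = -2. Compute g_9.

-4826

g_4 = 35; g_5 = -66; g_6 = 233; g_7 = -594; g_8 = 1755; g_9 = -4826.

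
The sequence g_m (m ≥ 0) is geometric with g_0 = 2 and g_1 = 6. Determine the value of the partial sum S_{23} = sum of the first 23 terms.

94143178826

Common ratio r = 3.
g_m = 2·3^(m-0).
S = 2·(3^23 - 1)/(3 - 1) = 2·(94143178827 - 1)/(2) = 94143178826.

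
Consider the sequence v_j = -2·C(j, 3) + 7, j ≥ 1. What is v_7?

-63

C(7, 3) = 35, so v_7 = -63.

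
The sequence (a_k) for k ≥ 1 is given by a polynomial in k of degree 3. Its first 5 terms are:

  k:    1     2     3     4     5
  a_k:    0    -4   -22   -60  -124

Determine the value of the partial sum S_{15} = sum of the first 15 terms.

-14980

1st diffs: -4, -18, -38, -64.
2nd diffs: -14, -20, -26.
3rd diffs: -6, -6 (constant).
Newton forward-difference form: a_k = (-4)·C(k-1,1) + (-14)·C(k-1,2) + (-6)·C(k-1,3).
Continuing: …, -220, -354, -532, -760, …, a_{15} = -3514.
Summing k = 1..15 (15 terms) gives -14980.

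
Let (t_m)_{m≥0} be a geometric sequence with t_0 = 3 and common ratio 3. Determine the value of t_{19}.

3486784401

t_m = 3·3^(m-0).
t_{19} = 3·3^19 = 3486784401.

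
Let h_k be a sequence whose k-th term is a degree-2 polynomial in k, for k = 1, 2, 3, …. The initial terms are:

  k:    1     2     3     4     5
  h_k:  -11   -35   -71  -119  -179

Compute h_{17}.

-1835

1st diffs: -24, -36, -48, -60.
2nd diffs: -12, -12, -12 (constant).
Newton forward-difference form: h_k = -11 + (-24)·C(k-1,1) + (-12)·C(k-1,2).
At k = 17: k-1 = 16, so h_{17} = -11 - 384 - 1440 = -1835.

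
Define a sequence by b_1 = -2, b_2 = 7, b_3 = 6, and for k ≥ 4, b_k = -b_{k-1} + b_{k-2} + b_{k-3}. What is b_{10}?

Compute successive terms:
b_4 = -1; b_5 = 14; b_6 = -9; b_7 = 22; b_8 = -17; b_9 = 30; b_{10} = -25.

-25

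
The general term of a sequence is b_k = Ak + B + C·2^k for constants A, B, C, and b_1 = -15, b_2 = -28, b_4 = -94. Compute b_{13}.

Plug in k = 1, 2, 4: A + B + 2C = -15; 2A + B + 4C = -28; 4A + B + 16C = -94.
Subtracting the first from the second: A + 2C = -13.
Subtracting the second from the third: 2A + 12C = -66.
Solving: C = -5, A = -3, then B = -2.
So b_k = -3·k + (-2) + (-5)·2^k; at k=13 this is -41001.

-41001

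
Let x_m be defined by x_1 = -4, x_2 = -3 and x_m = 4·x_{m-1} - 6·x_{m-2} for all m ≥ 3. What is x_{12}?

Step forward from the initial values:
x_3 = 12  x_4 = 66  x_5 = 192  x_6 = 372  x_7 = 336  x_8 = -888  x_9 = -5568  x_{10} = -16944  x_{11} = -34368  x_{12} = -35808.

-35808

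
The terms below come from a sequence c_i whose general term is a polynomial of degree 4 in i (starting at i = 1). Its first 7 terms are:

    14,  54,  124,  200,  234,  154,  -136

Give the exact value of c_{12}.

-9776

1st diffs: 40, 70, 76, 34, -80, -290.
2nd diffs: 30, 6, -42, -114, -210.
3rd diffs: -24, -48, -72, -96.
4th diffs: -24, -24, -24 (constant).
Newton forward-difference form: c_i = 14 + 40·C(i-1,1) + 30·C(i-1,2) + (-24)·C(i-1,3) + (-24)·C(i-1,4).
At i = 12: i-1 = 11, so c_{12} = 14 + 440 + 1650 - 3960 - 7920 = -9776.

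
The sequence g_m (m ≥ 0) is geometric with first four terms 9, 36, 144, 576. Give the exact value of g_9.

2359296

Common ratio r = 4.
g_m = 9·4^(m-0).
g_9 = 9·4^9 = 2359296.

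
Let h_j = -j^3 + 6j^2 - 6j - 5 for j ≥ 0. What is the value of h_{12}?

h_{12} = -1·12^3 + 6·12^2 - 6·12 - 5 = -941.

-941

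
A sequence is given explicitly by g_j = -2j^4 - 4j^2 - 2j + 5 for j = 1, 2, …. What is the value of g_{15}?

-102175

g_{15} = -2·15^4 - 4·15^2 - 2·15 + 5 = -102175.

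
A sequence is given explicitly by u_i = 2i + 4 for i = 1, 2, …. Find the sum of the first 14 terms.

Over i = 1..14: Σi = 105.
Total = (2)·105 + (4)·14 = 266.

266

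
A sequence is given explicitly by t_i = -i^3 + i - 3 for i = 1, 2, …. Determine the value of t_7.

-339

t_7 = -1·7^3 + 1·7 - 3 = -339.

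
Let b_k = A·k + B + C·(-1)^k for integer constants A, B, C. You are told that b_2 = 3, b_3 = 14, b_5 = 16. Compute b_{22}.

23

The three given values yield: 2A + B + C = 3; 3A + B - C = 14; 5A + B - C = 16.
Subtracting the first from the second: A - 2C = 11.
Subtracting the second from the third: 2A = 2.
Solving: C = -5, A = 1, then B = 6.
Hence b_{22} = 1·22 + 6 + (-5)·1 = 23.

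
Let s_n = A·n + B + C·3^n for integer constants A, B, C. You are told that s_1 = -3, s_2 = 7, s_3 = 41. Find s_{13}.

Write the equations: A + B + 3C = -3; 2A + B + 9C = 7; 3A + B + 27C = 41.
Subtracting the first from the second: A + 6C = 10.
Subtracting the second from the third: A + 18C = 34.
Solving: C = 2, A = -2, then B = -7.
Hence s_{13} = -2·13 + (-7) + 2·1594323 = 3188613.

3188613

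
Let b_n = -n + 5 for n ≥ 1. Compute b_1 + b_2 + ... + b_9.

Over n = 1..9: Σn = 45.
Total = (-1)·45 + (5)·9 = 0.

0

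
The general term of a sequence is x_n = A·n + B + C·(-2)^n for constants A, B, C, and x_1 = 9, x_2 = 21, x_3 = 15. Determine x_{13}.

Write the equations: A + B - 2C = 9; 2A + B + 4C = 21; 3A + B - 8C = 15.
Subtracting the first from the second: A + 6C = 12.
Subtracting the second from the third: A - 12C = -6.
Solving: C = 1, A = 6, then B = 5.
Hence x_{13} = 6·13 + 5 + 1·(-8192) = -8109.

-8109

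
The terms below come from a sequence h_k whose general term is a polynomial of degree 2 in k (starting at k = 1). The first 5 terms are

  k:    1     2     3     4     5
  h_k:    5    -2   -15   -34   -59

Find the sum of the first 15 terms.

1st diffs: -7, -13, -19, -25.
2nd diffs: -6, -6, -6 (constant).
So h_k = -3k^2 + 2k + 6.
Continuing: …, -90, -127, -170, -219, …, h_{15} = -639.
Summing k = 1..15 (15 terms) gives -3390.

-3390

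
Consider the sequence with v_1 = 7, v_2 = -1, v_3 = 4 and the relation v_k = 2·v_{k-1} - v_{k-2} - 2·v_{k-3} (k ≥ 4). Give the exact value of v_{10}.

197

v_4 = -5, v_5 = -12, v_6 = -27, v_7 = -32, v_8 = -13, v_9 = 60, v_{10} = 197.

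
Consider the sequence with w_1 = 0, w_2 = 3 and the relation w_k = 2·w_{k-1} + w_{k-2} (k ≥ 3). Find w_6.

87

w_3 = 6  w_4 = 15  w_5 = 36  w_6 = 87.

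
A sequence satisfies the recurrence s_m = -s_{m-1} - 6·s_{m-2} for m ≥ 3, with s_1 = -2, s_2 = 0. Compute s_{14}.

Iterate the recurrence:
s_3 = 12;  s_4 = -12;  s_5 = -60;  …;  s_{11} = -4380;  s_{12} = -34428;  s_{13} = 60708;  s_{14} = 145860.

145860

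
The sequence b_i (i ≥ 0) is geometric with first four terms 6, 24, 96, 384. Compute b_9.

1572864

Common ratio r = 4.
b_i = 6·4^(i-0).
b_9 = 6·4^9 = 1572864.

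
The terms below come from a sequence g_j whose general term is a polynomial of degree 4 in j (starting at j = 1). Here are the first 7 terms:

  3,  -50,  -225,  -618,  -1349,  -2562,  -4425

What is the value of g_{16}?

1st diffs: -53, -175, -393, -731, -1213, -1863.
2nd diffs: -122, -218, -338, -482, -650.
3rd diffs: -96, -120, -144, -168.
4th diffs: -24, -24, -24 (constant).
Newton forward-difference form: g_j = 3 + (-53)·C(j-1,1) + (-122)·C(j-1,2) + (-96)·C(j-1,3) + (-24)·C(j-1,4).
At j = 16: j-1 = 15, so g_{16} = 3 - 795 - 12810 - 43680 - 32760 = -90042.

-90042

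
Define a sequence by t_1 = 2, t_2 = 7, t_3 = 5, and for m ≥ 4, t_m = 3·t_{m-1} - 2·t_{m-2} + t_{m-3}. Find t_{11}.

Applying the relation repeatedly:
t_4 = 3, t_5 = 6, t_6 = 17, t_7 = 42, t_8 = 98, t_9 = 227, t_{10} = 527, t_{11} = 1225.

1225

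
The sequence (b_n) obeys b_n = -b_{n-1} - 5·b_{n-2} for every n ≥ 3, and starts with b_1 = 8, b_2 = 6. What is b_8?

2246

Applying the relation repeatedly:
b_3 = -46, b_4 = 16, b_5 = 214, b_6 = -294, b_7 = -776, b_8 = 2246.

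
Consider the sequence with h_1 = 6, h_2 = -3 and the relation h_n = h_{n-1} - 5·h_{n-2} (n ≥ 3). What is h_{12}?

-40923

Iterate the recurrence:
h_3 = -33, h_4 = -18, h_5 = 147, h_6 = 237, h_7 = -498, h_8 = -1683, h_9 = 807, h_{10} = 9222, h_{11} = 5187, h_{12} = -40923.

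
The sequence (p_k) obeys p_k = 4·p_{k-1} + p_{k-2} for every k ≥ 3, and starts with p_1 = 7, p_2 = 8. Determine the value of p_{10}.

Step forward from the initial values:
p_3 = 39  p_4 = 164  p_5 = 695  p_6 = 2944  p_7 = 12471  p_8 = 52828  p_9 = 223783  p_{10} = 947960.

947960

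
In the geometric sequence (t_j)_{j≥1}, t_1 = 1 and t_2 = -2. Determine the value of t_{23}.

Common ratio r = -2.
t_j = 1·(-2)^(j-1).
t_{23} = 1·(-2)^22 = 4194304.

4194304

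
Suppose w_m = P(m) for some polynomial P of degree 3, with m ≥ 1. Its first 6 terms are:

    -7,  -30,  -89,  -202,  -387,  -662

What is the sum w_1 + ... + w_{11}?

1st diffs: -23, -59, -113, -185, -275.
2nd diffs: -36, -54, -72, -90.
3rd diffs: -18, -18, -18 (constant).
Newton forward-difference form: w_m = -7 + (-23)·C(m-1,1) + (-36)·C(m-1,2) + (-18)·C(m-1,3).
Continuing: …, -1045, -1554, -2207, -3022, …, w_{11} = -4017.
Summing m = 1..11 (11 terms) gives -13222.

-13222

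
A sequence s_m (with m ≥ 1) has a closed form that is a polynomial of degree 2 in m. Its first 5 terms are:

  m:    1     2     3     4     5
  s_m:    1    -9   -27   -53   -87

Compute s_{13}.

-647

1st diffs: -10, -18, -26, -34.
2nd diffs: -8, -8, -8 (constant).
Newton forward-difference form: s_m = 1 + (-10)·C(m-1,1) + (-8)·C(m-1,2).
At m = 13: m-1 = 12, so s_{13} = 1 - 120 - 528 = -647.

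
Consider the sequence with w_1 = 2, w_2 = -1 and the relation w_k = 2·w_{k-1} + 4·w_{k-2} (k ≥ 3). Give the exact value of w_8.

Step forward from the initial values:
w_3 = 6;  w_4 = 8;  w_5 = 40;  w_6 = 112;  w_7 = 384;  w_8 = 1216.

1216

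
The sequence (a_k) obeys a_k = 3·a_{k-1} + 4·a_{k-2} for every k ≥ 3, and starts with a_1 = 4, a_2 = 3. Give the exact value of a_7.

Iterate the recurrence:
a_3 = 25;  a_4 = 87;  a_5 = 361;  a_6 = 1431;  a_7 = 5737.
(Characteristic roots are 4 and -1.)

5737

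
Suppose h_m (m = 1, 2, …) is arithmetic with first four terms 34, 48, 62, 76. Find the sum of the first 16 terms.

Common difference d = 14.
h_m = 34 + (m - 1)·14.
h_{16} = 244; S = 16·(34 + 244)/2 = 2224.

2224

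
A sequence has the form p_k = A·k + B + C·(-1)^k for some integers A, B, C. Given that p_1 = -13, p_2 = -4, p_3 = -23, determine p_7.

-43

The three given values yield: A + B - C = -13; 2A + B + C = -4; 3A + B - C = -23.
Subtracting the first from the second: A + 2C = 9.
Subtracting the second from the third: A - 2C = -19.
Solving: C = 7, A = -5, then B = -1.
Hence p_7 = -5·7 + (-1) + 7·(-1) = -43.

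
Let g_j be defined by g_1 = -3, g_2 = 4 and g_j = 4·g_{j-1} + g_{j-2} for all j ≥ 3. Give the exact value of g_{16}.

Iterate the recurrence:
g_3 = 13, g_4 = 56, g_5 = 237, …, g_{13} = 24573837, g_{14} = 104096444, g_{15} = 440959613, g_{16} = 1867934896.

1867934896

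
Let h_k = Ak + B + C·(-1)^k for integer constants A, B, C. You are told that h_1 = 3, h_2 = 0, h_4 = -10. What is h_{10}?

-40

Plug in k = 1, 2, 4: A + B - C = 3; 2A + B + C = 0; 4A + B + C = -10.
Subtracting the first from the second: A + 2C = -3.
Subtracting the second from the third: 2A = -10.
Solving: C = 1, A = -5, then B = 9.
Hence h_{10} = -5·10 + 9 + 1·1 = -40.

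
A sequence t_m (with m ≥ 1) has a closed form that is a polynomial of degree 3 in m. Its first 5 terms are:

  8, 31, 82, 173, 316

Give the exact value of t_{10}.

2231

1st diffs: 23, 51, 91, 143.
2nd diffs: 28, 40, 52.
3rd diffs: 12, 12 (constant).
So t_m = 2m^3 + 2m^2 + 3m + 1.
Evaluating at m = 10 gives t_{10} = 2231.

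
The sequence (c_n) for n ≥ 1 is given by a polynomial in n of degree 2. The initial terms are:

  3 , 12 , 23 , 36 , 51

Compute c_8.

108

1st diffs: 9, 11, 13, 15.
2nd diffs: 2, 2, 2 (constant).
So c_n = n^2 + 6n - 4.
Evaluating at n = 8 gives c_8 = 108.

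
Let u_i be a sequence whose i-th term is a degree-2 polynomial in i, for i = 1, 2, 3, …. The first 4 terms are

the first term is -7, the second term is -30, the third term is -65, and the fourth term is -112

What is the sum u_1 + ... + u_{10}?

-2545

1st diffs: -23, -35, -47.
2nd diffs: -12, -12 (constant).
Newton forward-difference form: u_i = -7 + (-23)·C(i-1,1) + (-12)·C(i-1,2).
Continuing: …, -171, -242, -325, -420, …, u_{10} = -646.
Summing i = 1..10 (10 terms) gives -2545.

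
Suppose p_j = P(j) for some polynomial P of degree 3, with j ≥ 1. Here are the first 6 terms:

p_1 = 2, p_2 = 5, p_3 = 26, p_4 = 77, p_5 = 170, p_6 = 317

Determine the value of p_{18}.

10661

1st diffs: 3, 21, 51, 93, 147.
2nd diffs: 18, 30, 42, 54.
3rd diffs: 12, 12, 12 (constant).
Newton forward-difference form: p_j = 2 + 3·C(j-1,1) + 18·C(j-1,2) + 12·C(j-1,3).
At j = 18: j-1 = 17, so p_{18} = 2 + 51 + 2448 + 8160 = 10661.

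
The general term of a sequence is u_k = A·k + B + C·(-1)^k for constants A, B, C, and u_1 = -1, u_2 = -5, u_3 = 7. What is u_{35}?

135

Write the equations: A + B - C = -1; 2A + B + C = -5; 3A + B - C = 7.
Subtracting the first from the second: A + 2C = -4.
Subtracting the second from the third: A - 2C = 12.
Solving: C = -4, A = 4, then B = -9.
So u_k = 4·k + (-9) + (-4)·(-1)^k; at k=35 this is 135.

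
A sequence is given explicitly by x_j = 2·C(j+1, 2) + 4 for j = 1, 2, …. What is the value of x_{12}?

C(13, 2) = 78, so x_{12} = 160.

160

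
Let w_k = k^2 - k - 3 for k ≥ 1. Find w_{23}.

w_{23} = 1·23^2 - 1·23 - 3 = 503.

503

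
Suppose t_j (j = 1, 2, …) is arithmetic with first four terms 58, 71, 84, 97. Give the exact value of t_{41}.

Common difference d = 13.
t_j = 58 + (j - 1)·13.
t_{41} = 58 + 40·13 = 578.

578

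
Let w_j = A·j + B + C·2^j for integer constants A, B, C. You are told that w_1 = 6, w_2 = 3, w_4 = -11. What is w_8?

Write the equations: A + B + 2C = 6; 2A + B + 4C = 3; 4A + B + 16C = -11.
Subtracting the first from the second: A + 2C = -3.
Subtracting the second from the third: 2A + 12C = -14.
Solving: C = -1, A = -1, then B = 9.
Therefore w_8 = -8 + 9 + (-1)·256 = -255.

-255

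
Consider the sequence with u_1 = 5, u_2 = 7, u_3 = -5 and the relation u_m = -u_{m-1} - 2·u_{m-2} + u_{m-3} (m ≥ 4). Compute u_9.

-47

Applying the relation repeatedly:
u_4 = -4  u_5 = 21  u_6 = -18  u_7 = -28  u_8 = 85  u_9 = -47.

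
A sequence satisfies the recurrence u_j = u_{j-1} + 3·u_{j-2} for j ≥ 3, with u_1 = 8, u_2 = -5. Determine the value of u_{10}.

Applying the relation repeatedly:
u_3 = 19; u_4 = 4; u_5 = 61; u_6 = 73; u_7 = 256; u_8 = 475; u_9 = 1243; u_{10} = 2668.

2668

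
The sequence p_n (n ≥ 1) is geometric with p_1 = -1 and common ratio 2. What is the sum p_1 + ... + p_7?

p_n = (-1)·2^(n-1).
S = (-1)·(2^7 - 1)/(2 - 1) = (-1)·(128 - 1)/(1) = -127.

-127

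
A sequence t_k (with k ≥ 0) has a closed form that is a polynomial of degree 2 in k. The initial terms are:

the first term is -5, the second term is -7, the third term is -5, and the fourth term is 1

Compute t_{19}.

641

1st diffs: -2, 2, 6.
2nd diffs: 4, 4 (constant).
So t_k = 2k^2 - 4k - 5.
Evaluating at k = 19 gives t_{19} = 641.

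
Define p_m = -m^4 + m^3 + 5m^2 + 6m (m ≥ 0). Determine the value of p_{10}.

-8440

p_{10} = -1·10^4 + 1·10^3 + 5·10^2 + 6·10 = -8440.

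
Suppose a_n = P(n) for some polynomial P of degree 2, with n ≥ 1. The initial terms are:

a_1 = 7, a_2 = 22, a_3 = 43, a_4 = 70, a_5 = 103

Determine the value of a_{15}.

1st diffs: 15, 21, 27, 33.
2nd diffs: 6, 6, 6 (constant).
So a_n = 3n^2 + 6n - 2.
Evaluating at n = 15 gives a_{15} = 763.

763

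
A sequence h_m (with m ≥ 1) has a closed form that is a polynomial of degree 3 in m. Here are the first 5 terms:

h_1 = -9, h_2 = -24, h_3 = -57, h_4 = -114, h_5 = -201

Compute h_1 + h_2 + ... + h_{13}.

1st diffs: -15, -33, -57, -87.
2nd diffs: -18, -24, -30.
3rd diffs: -6, -6 (constant).
Newton forward-difference form: h_m = -9 + (-15)·C(m-1,1) + (-18)·C(m-1,2) + (-6)·C(m-1,3).
Continuing: …, -324, -489, -702, -969, …, h_{13} = -2697.
Summing m = 1..13 (13 terms) gives -10725.

-10725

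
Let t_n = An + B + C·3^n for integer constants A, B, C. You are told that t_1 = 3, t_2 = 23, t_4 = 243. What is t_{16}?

129140187

Write the equations: A + B + 3C = 3; 2A + B + 9C = 23; 4A + B + 81C = 243.
Subtracting the first from the second: A + 6C = 20.
Subtracting the second from the third: 2A + 72C = 220.
Solving: C = 3, A = 2, then B = -8.
So t_n = 2·n + (-8) + 3·3^n; at n=16 this is 129140187.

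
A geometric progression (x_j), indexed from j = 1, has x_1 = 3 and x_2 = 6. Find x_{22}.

Common ratio r = 2.
x_j = 3·2^(j-1).
x_{22} = 3·2^21 = 6291456.

6291456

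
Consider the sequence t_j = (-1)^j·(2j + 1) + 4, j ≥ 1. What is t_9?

-15

(-1)^9 = -1; 2j + 1 at j=9 is 19; so t_9 = -15.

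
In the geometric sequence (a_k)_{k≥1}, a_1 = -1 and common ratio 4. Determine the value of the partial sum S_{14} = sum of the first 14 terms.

-89478485

a_k = (-1)·4^(k-1).
S = (-1)·(4^14 - 1)/(4 - 1) = (-1)·(268435456 - 1)/(3) = -89478485.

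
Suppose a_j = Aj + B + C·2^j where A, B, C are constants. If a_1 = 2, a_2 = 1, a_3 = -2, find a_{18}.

Write the equations: A + B + 2C = 2; 2A + B + 4C = 1; 3A + B + 8C = -2.
Subtracting the first from the second: A + 2C = -1.
Subtracting the second from the third: A + 4C = -3.
Solving: C = -1, A = 1, then B = 3.
Therefore a_{18} = 18 + 3 + (-1)·262144 = -262123.

-262123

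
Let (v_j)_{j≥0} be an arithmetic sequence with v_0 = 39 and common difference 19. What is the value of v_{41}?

v_j = 39 + (j - 0)·19.
v_{41} = 39 + 41·19 = 818.

818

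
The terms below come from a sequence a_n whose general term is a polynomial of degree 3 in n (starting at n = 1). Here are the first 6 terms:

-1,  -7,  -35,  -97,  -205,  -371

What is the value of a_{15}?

-6455

1st diffs: -6, -28, -62, -108, -166.
2nd diffs: -22, -34, -46, -58.
3rd diffs: -12, -12, -12 (constant).
Newton forward-difference form: a_n = -1 + (-6)·C(n-1,1) + (-22)·C(n-1,2) + (-12)·C(n-1,3).
At n = 15: n-1 = 14, so a_{15} = -1 - 84 - 2002 - 4368 = -6455.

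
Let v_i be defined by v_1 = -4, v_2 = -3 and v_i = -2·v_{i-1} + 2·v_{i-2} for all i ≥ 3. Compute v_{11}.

Iterate the recurrence:
v_3 = -2; v_4 = -2; v_5 = 0; v_6 = -4; v_7 = 8; v_8 = -24; v_9 = 64; v_{10} = -176; v_{11} = 480.

480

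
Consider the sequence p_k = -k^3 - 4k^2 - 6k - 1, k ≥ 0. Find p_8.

-817

p_8 = -1·8^3 - 4·8^2 - 6·8 - 1 = -817.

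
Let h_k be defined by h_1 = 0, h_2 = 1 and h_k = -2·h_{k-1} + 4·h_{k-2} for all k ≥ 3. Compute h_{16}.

Applying the relation repeatedly:
h_3 = -2  h_4 = 8  h_5 = -24  …  h_{13} = -294912  h_{14} = 954368  h_{15} = -3088384  h_{16} = 9994240.

9994240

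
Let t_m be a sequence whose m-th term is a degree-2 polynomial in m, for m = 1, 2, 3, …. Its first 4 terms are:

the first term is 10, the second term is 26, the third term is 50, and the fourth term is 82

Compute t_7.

226

1st diffs: 16, 24, 32.
2nd diffs: 8, 8 (constant).
Newton forward-difference form: t_m = 10 + 16·C(m-1,1) + 8·C(m-1,2).
At m = 7: m-1 = 6, so t_7 = 10 + 96 + 120 = 226.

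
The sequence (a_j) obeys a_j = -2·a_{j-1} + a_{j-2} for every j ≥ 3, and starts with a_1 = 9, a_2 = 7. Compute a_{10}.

Compute successive terms:
a_3 = -5  a_4 = 17  a_5 = -39  a_6 = 95  a_7 = -229  a_8 = 553  a_9 = -1335  a_{10} = 3223.

3223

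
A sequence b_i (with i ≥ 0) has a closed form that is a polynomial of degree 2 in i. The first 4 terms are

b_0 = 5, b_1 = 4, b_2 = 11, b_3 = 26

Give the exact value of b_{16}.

949

1st diffs: -1, 7, 15.
2nd diffs: 8, 8 (constant).
Newton forward-difference form: b_i = 5 + (-1)·C(i,1) + 8·C(i,2).
At i = 16: i = 16, so b_{16} = 5 - 16 + 960 = 949.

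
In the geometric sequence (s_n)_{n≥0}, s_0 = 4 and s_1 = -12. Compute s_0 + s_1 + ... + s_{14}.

Common ratio r = -3.
s_n = 4·(-3)^(n-0).
S = 4·((-3)^15 - 1)/(-3 - 1) = 4·(-14348907 - 1)/(-4) = 14348908.

14348908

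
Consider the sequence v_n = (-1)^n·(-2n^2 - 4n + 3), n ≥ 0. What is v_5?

(-1)^5 = -1; -2n^2 - 4n + 3 at n=5 is -67; so v_5 = 67.

67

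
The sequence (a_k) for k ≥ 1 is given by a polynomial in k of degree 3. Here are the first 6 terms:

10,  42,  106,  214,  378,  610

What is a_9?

1834

1st diffs: 32, 64, 108, 164, 232.
2nd diffs: 32, 44, 56, 68.
3rd diffs: 12, 12, 12 (constant).
Newton forward-difference form: a_k = 10 + 32·C(k-1,1) + 32·C(k-1,2) + 12·C(k-1,3).
At k = 9: k-1 = 8, so a_9 = 10 + 256 + 896 + 672 = 1834.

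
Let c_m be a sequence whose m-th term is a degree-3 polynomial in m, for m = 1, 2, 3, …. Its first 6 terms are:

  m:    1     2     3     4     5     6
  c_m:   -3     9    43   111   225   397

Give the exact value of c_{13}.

4233

1st diffs: 12, 34, 68, 114, 172.
2nd diffs: 22, 34, 46, 58.
3rd diffs: 12, 12, 12 (constant).
So c_m = 2m^3 - m^2 + m - 5.
Evaluating at m = 13 gives c_{13} = 4233.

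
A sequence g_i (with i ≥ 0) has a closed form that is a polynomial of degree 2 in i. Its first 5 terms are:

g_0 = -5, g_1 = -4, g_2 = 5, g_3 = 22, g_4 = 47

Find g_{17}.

1100

1st diffs: 1, 9, 17, 25.
2nd diffs: 8, 8, 8 (constant).
Newton forward-difference form: g_i = -5 + 1·C(i,1) + 8·C(i,2).
At i = 17: i = 17, so g_{17} = -5 + 17 + 1088 = 1100.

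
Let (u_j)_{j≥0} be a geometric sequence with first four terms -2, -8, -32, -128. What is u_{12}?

-33554432

Common ratio r = 4.
u_j = (-2)·4^(j-0).
u_{12} = (-2)·4^12 = -33554432.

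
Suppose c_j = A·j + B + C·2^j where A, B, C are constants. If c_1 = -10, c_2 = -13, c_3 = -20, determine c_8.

Plug in j = 1, 2, 3: A + B + 2C = -10; 2A + B + 4C = -13; 3A + B + 8C = -20.
Subtracting the first from the second: A + 2C = -3.
Subtracting the second from the third: A + 4C = -7.
Solving: C = -2, A = 1, then B = -7.
So c_j = 1·j + (-7) + (-2)·2^j; at j=8 this is -511.

-511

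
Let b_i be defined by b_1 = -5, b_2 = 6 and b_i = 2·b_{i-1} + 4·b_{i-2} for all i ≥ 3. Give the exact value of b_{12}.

Iterate the recurrence:
b_3 = -8  b_4 = 8  b_5 = -16  b_6 = 0  b_7 = -64  b_8 = -128  b_9 = -512  b_{10} = -1536  b_{11} = -5120  b_{12} = -16384.

-16384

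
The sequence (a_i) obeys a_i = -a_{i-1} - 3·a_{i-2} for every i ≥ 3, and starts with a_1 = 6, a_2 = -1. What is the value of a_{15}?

a_3 = -17  a_4 = 20  a_5 = 31  …  a_{12} = 305  a_{13} = -4394  a_{14} = 3479  a_{15} = 9703.

9703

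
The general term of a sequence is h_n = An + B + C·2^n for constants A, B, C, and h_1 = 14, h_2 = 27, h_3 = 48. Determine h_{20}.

4194405

The three given values yield: A + B + 2C = 14; 2A + B + 4C = 27; 3A + B + 8C = 48.
Subtracting the first from the second: A + 2C = 13.
Subtracting the second from the third: A + 4C = 21.
Solving: C = 4, A = 5, then B = 1.
Therefore h_{20} = 100 + 1 + 4·1048576 = 4194405.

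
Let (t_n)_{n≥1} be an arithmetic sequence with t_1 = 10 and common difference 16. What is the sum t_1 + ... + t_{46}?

17020

t_n = 10 + (n - 1)·16.
t_{46} = 730; S = 46·(10 + 730)/2 = 17020.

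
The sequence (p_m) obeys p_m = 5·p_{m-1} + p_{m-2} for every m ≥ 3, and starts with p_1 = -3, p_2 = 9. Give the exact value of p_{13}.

Iterate the recurrence:
p_3 = 42; p_4 = 219; p_5 = 1137; …; p_{10} = 4292199; p_{11} = 22287597; p_{12} = 115730184; p_{13} = 600938517.

600938517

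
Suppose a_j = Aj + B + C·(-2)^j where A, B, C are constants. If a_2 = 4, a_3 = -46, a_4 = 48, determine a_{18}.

1048532

The three given values yield: 2A + B + 4C = 4; 3A + B - 8C = -46; 4A + B + 16C = 48.
Subtracting the first from the second: A - 12C = -50.
Subtracting the second from the third: A + 24C = 94.
Solving: C = 4, A = -2, then B = -8.
Therefore a_{18} = -36 + (-8) + 4·262144 = 1048532.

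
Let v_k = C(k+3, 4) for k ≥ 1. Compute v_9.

C(12, 4) = 495, so v_9 = 495.

495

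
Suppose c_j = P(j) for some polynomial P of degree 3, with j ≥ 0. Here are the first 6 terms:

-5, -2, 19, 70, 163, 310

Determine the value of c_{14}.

6043

1st diffs: 3, 21, 51, 93, 147.
2nd diffs: 18, 30, 42, 54.
3rd diffs: 12, 12, 12 (constant).
Newton forward-difference form: c_j = -5 + 3·C(j,1) + 18·C(j,2) + 12·C(j,3).
At j = 14: j = 14, so c_{14} = -5 + 42 + 1638 + 4368 = 6043.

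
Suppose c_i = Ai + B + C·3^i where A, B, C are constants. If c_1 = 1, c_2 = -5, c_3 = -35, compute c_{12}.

At i = 1, 2, 3: A + B + 3C = 1; 2A + B + 9C = -5; 3A + B + 27C = -35.
Subtracting the first from the second: A + 6C = -6.
Subtracting the second from the third: A + 18C = -30.
Solving: C = -2, A = 6, then B = 1.
Therefore c_{12} = 72 + 1 + (-2)·531441 = -1062809.

-1062809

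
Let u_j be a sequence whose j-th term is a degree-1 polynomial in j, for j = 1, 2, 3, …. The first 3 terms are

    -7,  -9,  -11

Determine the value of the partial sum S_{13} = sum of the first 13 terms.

-247

1st diffs: -2, -2 (constant).
So u_j = -2j - 5.
Continuing: …, -13, -15, -17, -19, …, u_{13} = -31.
Summing j = 1..13 (13 terms) gives -247.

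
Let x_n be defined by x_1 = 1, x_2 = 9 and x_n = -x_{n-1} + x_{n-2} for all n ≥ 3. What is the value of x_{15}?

Iterate the recurrence:
x_3 = -8, x_4 = 17, x_5 = -25, …, x_{12} = 746, x_{13} = -1207, x_{14} = 1953, x_{15} = -3160.

-3160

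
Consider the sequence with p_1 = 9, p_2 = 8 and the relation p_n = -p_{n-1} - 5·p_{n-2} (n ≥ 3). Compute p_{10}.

Applying the relation repeatedly:
p_3 = -53; p_4 = 13; p_5 = 252; p_6 = -317; p_7 = -943; p_8 = 2528; p_9 = 2187; p_{10} = -14827.

-14827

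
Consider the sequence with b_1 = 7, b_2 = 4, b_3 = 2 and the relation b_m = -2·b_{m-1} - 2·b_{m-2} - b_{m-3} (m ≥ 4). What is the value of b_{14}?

4

Applying the relation repeatedly:
b_4 = -19; b_5 = 30; b_6 = -24; …; b_{11} = 30; b_{12} = -24; b_{13} = 7; b_{14} = 4.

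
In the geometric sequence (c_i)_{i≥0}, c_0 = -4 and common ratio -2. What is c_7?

c_i = (-4)·(-2)^(i-0).
c_7 = (-4)·(-2)^7 = 512.

512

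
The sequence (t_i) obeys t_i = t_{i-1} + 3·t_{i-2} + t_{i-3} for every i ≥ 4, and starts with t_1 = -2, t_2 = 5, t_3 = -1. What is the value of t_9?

Iterate the recurrence:
t_4 = 12; t_5 = 14; t_6 = 49; t_7 = 103; t_8 = 264; t_9 = 622.

622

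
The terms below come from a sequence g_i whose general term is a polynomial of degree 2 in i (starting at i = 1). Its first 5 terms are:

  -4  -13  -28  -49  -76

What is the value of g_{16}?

-769

1st diffs: -9, -15, -21, -27.
2nd diffs: -6, -6, -6 (constant).
So g_i = -3i^2 - 1.
Evaluating at i = 16 gives g_{16} = -769.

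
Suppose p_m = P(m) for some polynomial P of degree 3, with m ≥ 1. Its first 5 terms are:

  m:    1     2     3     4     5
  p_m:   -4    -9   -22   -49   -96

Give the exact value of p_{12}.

-1489

1st diffs: -5, -13, -27, -47.
2nd diffs: -8, -14, -20.
3rd diffs: -6, -6 (constant).
So p_m = -m^3 + 2m^2 - 4m - 1.
Evaluating at m = 12 gives p_{12} = -1489.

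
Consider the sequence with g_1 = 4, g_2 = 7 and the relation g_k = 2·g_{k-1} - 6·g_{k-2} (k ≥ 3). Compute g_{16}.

g_3 = -10; g_4 = -62; g_5 = -64; …; g_{13} = 120320; g_{14} = -228032; g_{15} = -1177984; g_{16} = -987776.

-987776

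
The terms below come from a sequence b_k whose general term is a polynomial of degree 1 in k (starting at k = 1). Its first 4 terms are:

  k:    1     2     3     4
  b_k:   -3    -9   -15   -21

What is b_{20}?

1st diffs: -6, -6, -6 (constant).
So b_k = -6k + 3.
Evaluating at k = 20 gives b_{20} = -117.

-117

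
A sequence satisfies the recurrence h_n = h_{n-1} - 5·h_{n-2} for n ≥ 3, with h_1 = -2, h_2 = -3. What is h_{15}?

-155113

Compute successive terms:
h_3 = 7;  h_4 = 22;  h_5 = -13;  …;  h_{12} = 3517;  h_{13} = 34382;  h_{14} = 16797;  h_{15} = -155113.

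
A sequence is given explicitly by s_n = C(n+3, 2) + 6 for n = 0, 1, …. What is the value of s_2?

C(5, 2) = 10, so s_2 = 16.

16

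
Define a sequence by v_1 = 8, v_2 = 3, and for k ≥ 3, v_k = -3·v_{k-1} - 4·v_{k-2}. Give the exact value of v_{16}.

-326769

Compute successive terms:
v_3 = -41  v_4 = 111  v_5 = -169  …  v_{13} = -55657  v_{14} = 68223  v_{15} = 17959  v_{16} = -326769.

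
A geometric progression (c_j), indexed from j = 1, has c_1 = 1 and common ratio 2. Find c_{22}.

2097152

c_j = 1·2^(j-1).
c_{22} = 1·2^21 = 2097152.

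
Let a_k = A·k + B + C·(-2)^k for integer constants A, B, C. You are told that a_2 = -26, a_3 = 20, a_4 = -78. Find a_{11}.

Plug in k = 2, 3, 4: 2A + B + 4C = -26; 3A + B - 8C = 20; 4A + B + 16C = -78.
Subtracting the first from the second: A - 12C = 46.
Subtracting the second from the third: A + 24C = -98.
Solving: C = -4, A = -2, then B = -6.
Therefore a_{11} = -22 + (-6) + (-4)·(-2048) = 8164.

8164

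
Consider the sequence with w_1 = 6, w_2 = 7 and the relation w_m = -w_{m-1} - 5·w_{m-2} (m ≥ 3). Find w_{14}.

-200473

Step forward from the initial values:
w_3 = -37, w_4 = 2, w_5 = 183, …, w_{11} = 743, w_{12} = 51047, w_{13} = -54762, w_{14} = -200473.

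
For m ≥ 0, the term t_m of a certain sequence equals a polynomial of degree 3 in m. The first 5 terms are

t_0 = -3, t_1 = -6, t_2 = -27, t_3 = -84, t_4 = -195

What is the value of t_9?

-2190

1st diffs: -3, -21, -57, -111.
2nd diffs: -18, -36, -54.
3rd diffs: -18, -18 (constant).
Newton forward-difference form: t_m = -3 + (-3)·C(m,1) + (-18)·C(m,2) + (-18)·C(m,3).
At m = 9: m = 9, so t_9 = -3 - 27 - 648 - 1512 = -2190.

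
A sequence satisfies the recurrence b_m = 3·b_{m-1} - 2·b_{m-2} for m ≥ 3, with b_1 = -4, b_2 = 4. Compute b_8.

1012

b_3 = 20; b_4 = 52; b_5 = 116; b_6 = 244; b_7 = 500; b_8 = 1012.
(Characteristic roots are 2 and 1.)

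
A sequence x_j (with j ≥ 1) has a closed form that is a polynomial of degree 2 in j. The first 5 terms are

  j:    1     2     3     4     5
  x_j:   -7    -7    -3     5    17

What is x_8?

1st diffs: 0, 4, 8, 12.
2nd diffs: 4, 4, 4 (constant).
Newton forward-difference form: x_j = -7 + 4·C(j-1,2).
At j = 8: j-1 = 7, so x_8 = -7 + 84 = 77.

77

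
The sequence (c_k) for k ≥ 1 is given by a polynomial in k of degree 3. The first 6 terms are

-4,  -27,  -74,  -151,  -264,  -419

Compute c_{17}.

1st diffs: -23, -47, -77, -113, -155.
2nd diffs: -24, -30, -36, -42.
3rd diffs: -6, -6, -6 (constant).
Newton forward-difference form: c_k = -4 + (-23)·C(k-1,1) + (-24)·C(k-1,2) + (-6)·C(k-1,3).
At k = 17: k-1 = 16, so c_{17} = -4 - 368 - 2880 - 3360 = -6612.

-6612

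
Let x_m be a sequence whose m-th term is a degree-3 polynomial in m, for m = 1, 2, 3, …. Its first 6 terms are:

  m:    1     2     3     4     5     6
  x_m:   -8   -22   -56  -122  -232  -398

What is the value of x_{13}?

-4136

1st diffs: -14, -34, -66, -110, -166.
2nd diffs: -20, -32, -44, -56.
3rd diffs: -12, -12, -12 (constant).
Newton forward-difference form: x_m = -8 + (-14)·C(m-1,1) + (-20)·C(m-1,2) + (-12)·C(m-1,3).
At m = 13: m-1 = 12, so x_{13} = -8 - 168 - 1320 - 2640 = -4136.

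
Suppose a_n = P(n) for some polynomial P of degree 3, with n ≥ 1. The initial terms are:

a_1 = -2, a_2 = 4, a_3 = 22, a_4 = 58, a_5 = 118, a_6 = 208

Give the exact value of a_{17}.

4894

1st diffs: 6, 18, 36, 60, 90.
2nd diffs: 12, 18, 24, 30.
3rd diffs: 6, 6, 6 (constant).
Newton forward-difference form: a_n = -2 + 6·C(n-1,1) + 12·C(n-1,2) + 6·C(n-1,3).
At n = 17: n-1 = 16, so a_{17} = -2 + 96 + 1440 + 3360 = 4894.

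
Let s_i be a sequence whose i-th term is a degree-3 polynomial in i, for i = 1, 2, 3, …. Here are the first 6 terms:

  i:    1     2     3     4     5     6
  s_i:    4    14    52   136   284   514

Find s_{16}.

11284

1st diffs: 10, 38, 84, 148, 230.
2nd diffs: 28, 46, 64, 82.
3rd diffs: 18, 18, 18 (constant).
So s_i = 3i^3 - 4i^2 + i + 4.
Evaluating at i = 16 gives s_{16} = 11284.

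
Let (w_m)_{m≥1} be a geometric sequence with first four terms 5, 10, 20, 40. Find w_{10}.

2560

Common ratio r = 2.
w_m = 5·2^(m-1).
w_{10} = 5·2^9 = 2560.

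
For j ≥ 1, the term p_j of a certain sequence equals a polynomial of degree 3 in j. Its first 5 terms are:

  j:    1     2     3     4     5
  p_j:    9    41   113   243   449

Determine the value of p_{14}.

1st diffs: 32, 72, 130, 206.
2nd diffs: 40, 58, 76.
3rd diffs: 18, 18 (constant).
Newton forward-difference form: p_j = 9 + 32·C(j-1,1) + 40·C(j-1,2) + 18·C(j-1,3).
At j = 14: j-1 = 13, so p_{14} = 9 + 416 + 3120 + 5148 = 8693.

8693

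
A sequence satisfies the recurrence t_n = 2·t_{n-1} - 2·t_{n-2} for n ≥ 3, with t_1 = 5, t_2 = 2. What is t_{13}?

-320

Step forward from the initial values:
t_3 = -6, t_4 = -16, t_5 = -20, …, t_{10} = 32, t_{11} = -96, t_{12} = -256, t_{13} = -320.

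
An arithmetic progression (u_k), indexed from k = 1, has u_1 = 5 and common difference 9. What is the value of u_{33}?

u_k = 5 + (k - 1)·9.
u_{33} = 5 + 32·9 = 293.

293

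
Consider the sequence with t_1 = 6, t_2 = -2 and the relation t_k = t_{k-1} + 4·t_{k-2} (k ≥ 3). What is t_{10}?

8254

t_3 = 22; t_4 = 14; t_5 = 102; t_6 = 158; t_7 = 566; t_8 = 1198; t_9 = 3462; t_{10} = 8254.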